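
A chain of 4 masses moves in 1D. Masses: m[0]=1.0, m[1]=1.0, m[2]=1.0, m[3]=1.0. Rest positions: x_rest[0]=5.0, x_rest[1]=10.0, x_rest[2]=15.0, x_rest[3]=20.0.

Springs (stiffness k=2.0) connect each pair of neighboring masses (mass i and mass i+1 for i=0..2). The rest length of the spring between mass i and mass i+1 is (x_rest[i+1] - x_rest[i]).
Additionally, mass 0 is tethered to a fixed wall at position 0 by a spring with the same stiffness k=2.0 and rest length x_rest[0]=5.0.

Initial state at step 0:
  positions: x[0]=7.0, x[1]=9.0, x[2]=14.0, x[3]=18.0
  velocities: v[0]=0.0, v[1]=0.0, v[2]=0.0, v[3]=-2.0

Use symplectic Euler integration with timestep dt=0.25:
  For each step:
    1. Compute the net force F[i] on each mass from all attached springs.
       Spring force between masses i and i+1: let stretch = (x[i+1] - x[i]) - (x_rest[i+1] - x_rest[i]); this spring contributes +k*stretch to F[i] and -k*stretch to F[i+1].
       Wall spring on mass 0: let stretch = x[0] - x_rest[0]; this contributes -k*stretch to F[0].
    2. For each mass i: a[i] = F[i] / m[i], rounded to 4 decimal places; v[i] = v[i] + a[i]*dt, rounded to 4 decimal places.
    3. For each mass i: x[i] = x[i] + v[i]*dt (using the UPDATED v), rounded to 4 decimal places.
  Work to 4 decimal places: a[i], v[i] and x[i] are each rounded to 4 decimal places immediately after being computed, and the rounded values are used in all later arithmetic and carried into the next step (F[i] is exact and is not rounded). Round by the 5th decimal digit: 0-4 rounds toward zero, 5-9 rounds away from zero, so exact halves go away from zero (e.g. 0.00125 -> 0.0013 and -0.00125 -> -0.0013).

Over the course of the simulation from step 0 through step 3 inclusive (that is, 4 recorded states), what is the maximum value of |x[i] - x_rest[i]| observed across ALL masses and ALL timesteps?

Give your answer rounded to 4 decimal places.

Step 0: x=[7.0000 9.0000 14.0000 18.0000] v=[0.0000 0.0000 0.0000 -2.0000]
Step 1: x=[6.3750 9.3750 13.8750 17.6250] v=[-2.5000 1.5000 -0.5000 -1.5000]
Step 2: x=[5.3281 9.9375 13.6563 17.4063] v=[-4.1875 2.2500 -0.8750 -0.8750]
Step 3: x=[4.1914 10.3887 13.4415 17.3438] v=[-4.5469 1.8047 -0.8594 -0.2500]
Max displacement = 2.6562

Answer: 2.6562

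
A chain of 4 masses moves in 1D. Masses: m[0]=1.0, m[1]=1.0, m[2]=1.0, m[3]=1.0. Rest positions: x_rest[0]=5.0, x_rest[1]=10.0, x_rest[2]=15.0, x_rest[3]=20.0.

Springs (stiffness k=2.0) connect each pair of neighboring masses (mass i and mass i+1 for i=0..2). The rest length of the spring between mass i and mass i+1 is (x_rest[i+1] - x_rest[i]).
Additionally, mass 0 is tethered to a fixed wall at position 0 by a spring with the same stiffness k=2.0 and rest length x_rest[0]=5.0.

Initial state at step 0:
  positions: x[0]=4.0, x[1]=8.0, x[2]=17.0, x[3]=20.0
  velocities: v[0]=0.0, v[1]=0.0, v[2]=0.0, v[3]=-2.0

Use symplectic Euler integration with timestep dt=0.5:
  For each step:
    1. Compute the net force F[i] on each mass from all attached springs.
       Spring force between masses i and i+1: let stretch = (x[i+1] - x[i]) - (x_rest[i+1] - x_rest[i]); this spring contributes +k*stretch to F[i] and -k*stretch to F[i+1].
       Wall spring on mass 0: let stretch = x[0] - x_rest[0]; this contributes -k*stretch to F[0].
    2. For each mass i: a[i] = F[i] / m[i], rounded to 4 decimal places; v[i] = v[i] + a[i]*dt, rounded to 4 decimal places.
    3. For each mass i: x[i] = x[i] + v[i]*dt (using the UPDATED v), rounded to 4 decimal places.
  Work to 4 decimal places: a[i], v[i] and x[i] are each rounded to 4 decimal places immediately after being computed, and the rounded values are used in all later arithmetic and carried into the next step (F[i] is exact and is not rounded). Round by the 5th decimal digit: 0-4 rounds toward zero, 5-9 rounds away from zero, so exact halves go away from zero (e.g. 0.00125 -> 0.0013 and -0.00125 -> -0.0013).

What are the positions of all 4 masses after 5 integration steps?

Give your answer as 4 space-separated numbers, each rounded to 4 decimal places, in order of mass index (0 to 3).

Step 0: x=[4.0000 8.0000 17.0000 20.0000] v=[0.0000 0.0000 0.0000 -2.0000]
Step 1: x=[4.0000 10.5000 14.0000 20.0000] v=[0.0000 5.0000 -6.0000 0.0000]
Step 2: x=[5.2500 11.5000 12.2500 19.5000] v=[2.5000 2.0000 -3.5000 -1.0000]
Step 3: x=[7.0000 9.7500 13.7500 17.8750] v=[3.5000 -3.5000 3.0000 -3.2500]
Step 4: x=[6.6250 8.6250 15.3125 16.6875] v=[-0.7500 -2.2500 3.1250 -2.3750]
Step 5: x=[3.9375 9.8438 14.2188 17.3125] v=[-5.3750 2.4375 -2.1875 1.2500]

Answer: 3.9375 9.8438 14.2188 17.3125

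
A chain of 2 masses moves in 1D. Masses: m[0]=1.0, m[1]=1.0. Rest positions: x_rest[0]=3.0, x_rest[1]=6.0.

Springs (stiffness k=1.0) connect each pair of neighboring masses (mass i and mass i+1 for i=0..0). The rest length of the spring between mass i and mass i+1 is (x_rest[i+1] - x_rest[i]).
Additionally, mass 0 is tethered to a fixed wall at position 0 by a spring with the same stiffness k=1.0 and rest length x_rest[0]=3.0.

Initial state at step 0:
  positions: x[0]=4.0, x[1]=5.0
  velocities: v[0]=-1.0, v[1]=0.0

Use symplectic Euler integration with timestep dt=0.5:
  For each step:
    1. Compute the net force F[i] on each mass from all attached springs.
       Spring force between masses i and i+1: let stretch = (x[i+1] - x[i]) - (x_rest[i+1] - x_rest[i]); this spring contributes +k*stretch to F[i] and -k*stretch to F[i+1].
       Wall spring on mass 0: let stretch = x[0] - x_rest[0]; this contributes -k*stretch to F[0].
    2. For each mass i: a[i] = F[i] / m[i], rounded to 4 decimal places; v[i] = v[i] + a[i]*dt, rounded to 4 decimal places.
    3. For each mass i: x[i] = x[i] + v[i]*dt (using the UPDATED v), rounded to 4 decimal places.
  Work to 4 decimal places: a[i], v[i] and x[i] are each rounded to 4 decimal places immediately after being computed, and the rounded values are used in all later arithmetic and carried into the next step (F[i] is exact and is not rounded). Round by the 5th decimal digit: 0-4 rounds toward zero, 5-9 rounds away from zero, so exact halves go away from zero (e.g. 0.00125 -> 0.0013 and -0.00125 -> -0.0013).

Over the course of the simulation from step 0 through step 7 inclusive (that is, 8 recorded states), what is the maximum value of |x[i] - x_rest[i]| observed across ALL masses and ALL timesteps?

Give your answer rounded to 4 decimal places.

Step 0: x=[4.0000 5.0000] v=[-1.0000 0.0000]
Step 1: x=[2.7500 5.5000] v=[-2.5000 1.0000]
Step 2: x=[1.5000 6.0625] v=[-2.5000 1.1250]
Step 3: x=[1.0156 6.2344] v=[-0.9688 0.3438]
Step 4: x=[1.5820 5.8516] v=[1.1328 -0.7656]
Step 5: x=[2.8203 5.1514] v=[2.4766 -1.4004]
Step 6: x=[3.9363 4.6184] v=[2.2320 -1.0660]
Step 7: x=[4.2388 4.6649] v=[0.6049 0.0930]
Max displacement = 1.9844

Answer: 1.9844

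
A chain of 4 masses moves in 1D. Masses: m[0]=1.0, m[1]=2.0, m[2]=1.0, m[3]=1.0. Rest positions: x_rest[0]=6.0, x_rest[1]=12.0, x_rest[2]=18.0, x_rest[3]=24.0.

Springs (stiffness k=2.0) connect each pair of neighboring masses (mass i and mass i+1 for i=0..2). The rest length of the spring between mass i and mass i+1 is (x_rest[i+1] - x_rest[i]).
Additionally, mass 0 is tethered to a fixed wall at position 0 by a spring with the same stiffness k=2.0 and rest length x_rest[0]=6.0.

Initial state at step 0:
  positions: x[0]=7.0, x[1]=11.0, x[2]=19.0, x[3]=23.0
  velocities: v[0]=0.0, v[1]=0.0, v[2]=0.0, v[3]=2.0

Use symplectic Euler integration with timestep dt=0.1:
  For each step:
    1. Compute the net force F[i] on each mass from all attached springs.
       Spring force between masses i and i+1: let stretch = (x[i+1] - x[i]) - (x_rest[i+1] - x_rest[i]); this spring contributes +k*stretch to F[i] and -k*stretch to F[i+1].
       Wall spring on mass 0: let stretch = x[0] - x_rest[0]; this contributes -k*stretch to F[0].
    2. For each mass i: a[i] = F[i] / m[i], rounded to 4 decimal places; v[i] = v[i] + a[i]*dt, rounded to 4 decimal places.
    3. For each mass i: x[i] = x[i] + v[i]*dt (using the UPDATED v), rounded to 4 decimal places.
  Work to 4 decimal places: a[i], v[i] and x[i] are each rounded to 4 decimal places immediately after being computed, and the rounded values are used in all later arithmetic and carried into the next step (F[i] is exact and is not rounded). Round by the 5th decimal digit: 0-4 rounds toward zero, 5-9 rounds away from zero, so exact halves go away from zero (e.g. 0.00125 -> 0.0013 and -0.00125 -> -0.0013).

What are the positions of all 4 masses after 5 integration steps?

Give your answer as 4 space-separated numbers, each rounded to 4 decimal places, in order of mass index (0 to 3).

Answer: 6.2073 11.5272 18.0353 24.4432

Derivation:
Step 0: x=[7.0000 11.0000 19.0000 23.0000] v=[0.0000 0.0000 0.0000 2.0000]
Step 1: x=[6.9400 11.0400 18.9200 23.2400] v=[-0.6000 0.4000 -0.8000 2.4000]
Step 2: x=[6.8232 11.1178 18.7688 23.5136] v=[-1.1680 0.7780 -1.5120 2.7360]
Step 3: x=[6.6558 11.2292 18.5595 23.8123] v=[-1.6737 1.1136 -2.0932 2.9870]
Step 4: x=[6.4468 11.3681 18.3086 24.1259] v=[-2.0902 1.3893 -2.5087 3.1364]
Step 5: x=[6.2073 11.5272 18.0353 24.4432] v=[-2.3953 1.5912 -2.7333 3.1729]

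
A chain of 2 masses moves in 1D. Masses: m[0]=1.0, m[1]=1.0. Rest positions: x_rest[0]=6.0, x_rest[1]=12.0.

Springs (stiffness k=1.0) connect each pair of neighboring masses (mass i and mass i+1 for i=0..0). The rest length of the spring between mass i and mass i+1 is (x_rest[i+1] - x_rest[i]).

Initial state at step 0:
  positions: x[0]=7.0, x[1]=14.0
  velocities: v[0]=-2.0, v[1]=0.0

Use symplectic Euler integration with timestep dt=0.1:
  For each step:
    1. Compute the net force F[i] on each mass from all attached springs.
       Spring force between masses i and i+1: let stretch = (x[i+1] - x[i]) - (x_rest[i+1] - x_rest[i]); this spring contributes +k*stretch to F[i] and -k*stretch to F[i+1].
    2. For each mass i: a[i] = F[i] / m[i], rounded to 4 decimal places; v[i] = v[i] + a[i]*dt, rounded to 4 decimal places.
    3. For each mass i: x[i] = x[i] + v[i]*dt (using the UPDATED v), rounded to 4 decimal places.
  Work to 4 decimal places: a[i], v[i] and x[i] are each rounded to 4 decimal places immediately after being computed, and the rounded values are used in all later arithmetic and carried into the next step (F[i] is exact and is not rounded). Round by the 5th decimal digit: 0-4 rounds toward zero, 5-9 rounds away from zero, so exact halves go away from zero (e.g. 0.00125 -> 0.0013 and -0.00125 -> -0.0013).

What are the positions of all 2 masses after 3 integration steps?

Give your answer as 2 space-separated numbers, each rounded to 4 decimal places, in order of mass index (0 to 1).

Step 0: x=[7.0000 14.0000] v=[-2.0000 0.0000]
Step 1: x=[6.8100 13.9900] v=[-1.9000 -0.1000]
Step 2: x=[6.6318 13.9682] v=[-1.7820 -0.2180]
Step 3: x=[6.4670 13.9330] v=[-1.6484 -0.3516]

Answer: 6.4670 13.9330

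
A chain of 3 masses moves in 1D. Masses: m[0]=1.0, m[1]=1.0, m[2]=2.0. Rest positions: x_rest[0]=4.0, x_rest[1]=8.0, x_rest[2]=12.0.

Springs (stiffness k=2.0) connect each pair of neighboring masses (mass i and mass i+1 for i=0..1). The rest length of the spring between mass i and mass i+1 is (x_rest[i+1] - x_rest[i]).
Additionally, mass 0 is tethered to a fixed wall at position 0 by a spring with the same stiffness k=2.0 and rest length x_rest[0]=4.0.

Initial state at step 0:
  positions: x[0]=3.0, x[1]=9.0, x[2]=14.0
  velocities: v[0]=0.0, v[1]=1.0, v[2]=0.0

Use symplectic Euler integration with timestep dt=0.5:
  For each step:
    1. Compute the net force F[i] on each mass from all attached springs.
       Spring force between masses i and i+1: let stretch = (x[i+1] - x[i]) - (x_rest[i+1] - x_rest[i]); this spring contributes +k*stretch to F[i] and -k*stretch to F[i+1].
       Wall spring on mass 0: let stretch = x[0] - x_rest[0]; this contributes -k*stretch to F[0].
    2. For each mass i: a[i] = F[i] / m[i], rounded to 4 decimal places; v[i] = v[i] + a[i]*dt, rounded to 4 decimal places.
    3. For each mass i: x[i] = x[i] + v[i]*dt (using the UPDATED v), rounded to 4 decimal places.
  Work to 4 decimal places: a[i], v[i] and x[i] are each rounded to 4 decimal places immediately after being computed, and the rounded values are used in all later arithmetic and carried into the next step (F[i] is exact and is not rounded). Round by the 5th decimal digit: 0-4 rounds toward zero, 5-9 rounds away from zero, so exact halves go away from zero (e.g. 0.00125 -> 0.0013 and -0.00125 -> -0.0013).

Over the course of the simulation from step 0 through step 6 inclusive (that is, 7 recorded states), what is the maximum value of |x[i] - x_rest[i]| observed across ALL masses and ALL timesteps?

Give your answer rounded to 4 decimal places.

Step 0: x=[3.0000 9.0000 14.0000] v=[0.0000 1.0000 0.0000]
Step 1: x=[4.5000 9.0000 13.7500] v=[3.0000 0.0000 -0.5000]
Step 2: x=[6.0000 9.1250 13.3125] v=[3.0000 0.2500 -0.8750]
Step 3: x=[6.0625 9.7813 12.8281] v=[0.1250 1.3125 -0.9688]
Step 4: x=[4.9532 10.1016 12.5820] v=[-2.2187 0.6405 -0.4922]
Step 5: x=[3.9415 9.0879 12.7158] v=[-2.0235 -2.0275 0.2676]
Step 6: x=[3.5322 7.3149 12.9427] v=[-0.8186 -3.5460 0.4537]
Max displacement = 2.1016

Answer: 2.1016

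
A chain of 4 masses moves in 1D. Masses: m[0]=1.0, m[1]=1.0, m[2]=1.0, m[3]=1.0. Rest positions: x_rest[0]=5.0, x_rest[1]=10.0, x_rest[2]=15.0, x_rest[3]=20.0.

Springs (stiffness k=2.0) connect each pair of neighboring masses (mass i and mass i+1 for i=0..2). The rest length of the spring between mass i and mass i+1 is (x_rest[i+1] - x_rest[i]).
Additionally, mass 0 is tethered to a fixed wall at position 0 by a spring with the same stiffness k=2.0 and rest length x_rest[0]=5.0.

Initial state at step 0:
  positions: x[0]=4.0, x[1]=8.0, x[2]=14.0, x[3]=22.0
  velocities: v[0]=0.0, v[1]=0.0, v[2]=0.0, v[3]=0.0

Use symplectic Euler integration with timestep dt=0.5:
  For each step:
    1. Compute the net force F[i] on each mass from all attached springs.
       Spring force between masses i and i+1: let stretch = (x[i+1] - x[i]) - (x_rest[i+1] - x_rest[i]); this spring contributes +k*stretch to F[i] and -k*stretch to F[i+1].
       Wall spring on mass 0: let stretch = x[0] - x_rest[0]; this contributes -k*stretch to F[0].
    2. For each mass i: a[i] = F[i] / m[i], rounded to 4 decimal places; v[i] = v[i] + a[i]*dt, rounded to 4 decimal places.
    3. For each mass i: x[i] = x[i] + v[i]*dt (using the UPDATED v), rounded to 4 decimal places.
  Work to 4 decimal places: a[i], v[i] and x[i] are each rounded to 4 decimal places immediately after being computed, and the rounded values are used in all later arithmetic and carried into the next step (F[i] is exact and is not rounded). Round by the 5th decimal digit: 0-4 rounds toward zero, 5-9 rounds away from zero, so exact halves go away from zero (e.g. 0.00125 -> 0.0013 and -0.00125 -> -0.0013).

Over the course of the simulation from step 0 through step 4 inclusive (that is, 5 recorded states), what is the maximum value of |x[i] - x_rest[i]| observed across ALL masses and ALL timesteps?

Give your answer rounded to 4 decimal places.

Step 0: x=[4.0000 8.0000 14.0000 22.0000] v=[0.0000 0.0000 0.0000 0.0000]
Step 1: x=[4.0000 9.0000 15.0000 20.5000] v=[0.0000 2.0000 2.0000 -3.0000]
Step 2: x=[4.5000 10.5000 15.7500 18.7500] v=[1.0000 3.0000 1.5000 -3.5000]
Step 3: x=[5.7500 11.6250 15.3750 18.0000] v=[2.5000 2.2500 -0.7500 -1.5000]
Step 4: x=[7.0625 11.6875 14.4375 18.4375] v=[2.6250 0.1250 -1.8750 0.8750]
Max displacement = 2.0625

Answer: 2.0625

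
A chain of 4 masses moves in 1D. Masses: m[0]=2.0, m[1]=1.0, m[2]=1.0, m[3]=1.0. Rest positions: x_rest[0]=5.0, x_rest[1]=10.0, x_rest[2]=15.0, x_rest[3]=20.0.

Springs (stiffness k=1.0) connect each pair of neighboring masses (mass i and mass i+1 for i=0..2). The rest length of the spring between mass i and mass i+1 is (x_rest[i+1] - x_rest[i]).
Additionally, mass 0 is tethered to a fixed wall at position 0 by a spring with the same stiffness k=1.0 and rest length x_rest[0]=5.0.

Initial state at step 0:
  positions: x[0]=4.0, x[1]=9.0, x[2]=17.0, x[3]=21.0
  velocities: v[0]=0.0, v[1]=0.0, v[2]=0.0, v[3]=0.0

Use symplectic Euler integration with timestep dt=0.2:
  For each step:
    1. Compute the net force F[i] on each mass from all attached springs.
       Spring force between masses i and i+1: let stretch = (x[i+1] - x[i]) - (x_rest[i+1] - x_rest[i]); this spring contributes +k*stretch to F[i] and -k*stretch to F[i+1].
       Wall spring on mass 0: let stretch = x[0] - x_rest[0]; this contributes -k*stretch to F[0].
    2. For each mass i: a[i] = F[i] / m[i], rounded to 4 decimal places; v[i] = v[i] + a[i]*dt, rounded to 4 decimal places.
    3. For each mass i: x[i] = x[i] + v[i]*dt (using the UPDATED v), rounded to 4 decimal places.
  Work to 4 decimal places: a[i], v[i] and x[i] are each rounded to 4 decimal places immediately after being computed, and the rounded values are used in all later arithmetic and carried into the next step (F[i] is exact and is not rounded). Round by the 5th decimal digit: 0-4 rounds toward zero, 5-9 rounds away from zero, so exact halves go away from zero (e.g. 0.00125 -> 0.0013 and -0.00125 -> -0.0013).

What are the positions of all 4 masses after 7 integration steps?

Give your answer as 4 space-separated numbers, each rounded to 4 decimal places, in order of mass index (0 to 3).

Answer: 4.6930 10.8315 14.4722 21.3182

Derivation:
Step 0: x=[4.0000 9.0000 17.0000 21.0000] v=[0.0000 0.0000 0.0000 0.0000]
Step 1: x=[4.0200 9.1200 16.8400 21.0400] v=[0.1000 0.6000 -0.8000 0.2000]
Step 2: x=[4.0616 9.3448 16.5392 21.1120] v=[0.2080 1.1240 -1.5040 0.3600]
Step 3: x=[4.1276 9.6460 16.1335 21.2011] v=[0.3302 1.5062 -2.0283 0.4454]
Step 4: x=[4.2215 9.9860 15.6710 21.2875] v=[0.4693 1.7000 -2.3123 0.4319]
Step 5: x=[4.3462 10.3228 15.2058 21.3492] v=[0.6236 1.6841 -2.3260 0.3086]
Step 6: x=[4.5035 10.6159 14.7910 21.3652] v=[0.7866 1.4654 -2.0739 0.0799]
Step 7: x=[4.6930 10.8315 14.4722 21.3182] v=[0.9475 1.0779 -1.5941 -0.2349]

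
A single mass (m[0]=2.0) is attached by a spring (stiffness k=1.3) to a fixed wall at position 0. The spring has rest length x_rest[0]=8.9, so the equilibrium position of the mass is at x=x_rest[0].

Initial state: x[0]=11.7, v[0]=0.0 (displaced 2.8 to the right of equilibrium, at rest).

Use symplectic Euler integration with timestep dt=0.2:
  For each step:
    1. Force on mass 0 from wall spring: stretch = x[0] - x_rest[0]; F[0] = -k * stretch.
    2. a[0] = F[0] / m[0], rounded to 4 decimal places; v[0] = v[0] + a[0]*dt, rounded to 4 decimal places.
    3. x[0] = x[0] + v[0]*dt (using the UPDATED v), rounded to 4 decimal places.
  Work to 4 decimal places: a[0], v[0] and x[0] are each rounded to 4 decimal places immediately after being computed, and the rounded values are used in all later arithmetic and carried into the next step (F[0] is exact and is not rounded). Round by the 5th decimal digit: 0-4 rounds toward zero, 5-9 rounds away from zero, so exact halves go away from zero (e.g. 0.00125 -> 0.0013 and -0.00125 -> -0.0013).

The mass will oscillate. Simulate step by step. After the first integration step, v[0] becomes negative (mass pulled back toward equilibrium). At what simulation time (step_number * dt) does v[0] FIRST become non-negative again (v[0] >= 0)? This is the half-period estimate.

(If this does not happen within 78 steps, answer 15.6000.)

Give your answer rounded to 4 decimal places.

Answer: 4.0000

Derivation:
Step 0: x=[11.7000] v=[0.0000]
Step 1: x=[11.6272] v=[-0.3640]
Step 2: x=[11.4835] v=[-0.7185]
Step 3: x=[11.2726] v=[-1.0544]
Step 4: x=[11.0000] v=[-1.3628]
Step 5: x=[10.6728] v=[-1.6358]
Step 6: x=[10.2995] v=[-1.8663]
Step 7: x=[9.8899] v=[-2.0482]
Step 8: x=[9.4545] v=[-2.1769]
Step 9: x=[9.0047] v=[-2.2490]
Step 10: x=[8.5522] v=[-2.2626]
Step 11: x=[8.1087] v=[-2.2174]
Step 12: x=[7.6858] v=[-2.1145]
Step 13: x=[7.2945] v=[-1.9567]
Step 14: x=[6.9449] v=[-1.7480]
Step 15: x=[6.6461] v=[-1.4938]
Step 16: x=[6.4059] v=[-1.2008]
Step 17: x=[6.2306] v=[-0.8766]
Step 18: x=[6.1247] v=[-0.5296]
Step 19: x=[6.0909] v=[-0.1688]
Step 20: x=[6.1302] v=[0.1964]
First v>=0 after going negative at step 20, time=4.0000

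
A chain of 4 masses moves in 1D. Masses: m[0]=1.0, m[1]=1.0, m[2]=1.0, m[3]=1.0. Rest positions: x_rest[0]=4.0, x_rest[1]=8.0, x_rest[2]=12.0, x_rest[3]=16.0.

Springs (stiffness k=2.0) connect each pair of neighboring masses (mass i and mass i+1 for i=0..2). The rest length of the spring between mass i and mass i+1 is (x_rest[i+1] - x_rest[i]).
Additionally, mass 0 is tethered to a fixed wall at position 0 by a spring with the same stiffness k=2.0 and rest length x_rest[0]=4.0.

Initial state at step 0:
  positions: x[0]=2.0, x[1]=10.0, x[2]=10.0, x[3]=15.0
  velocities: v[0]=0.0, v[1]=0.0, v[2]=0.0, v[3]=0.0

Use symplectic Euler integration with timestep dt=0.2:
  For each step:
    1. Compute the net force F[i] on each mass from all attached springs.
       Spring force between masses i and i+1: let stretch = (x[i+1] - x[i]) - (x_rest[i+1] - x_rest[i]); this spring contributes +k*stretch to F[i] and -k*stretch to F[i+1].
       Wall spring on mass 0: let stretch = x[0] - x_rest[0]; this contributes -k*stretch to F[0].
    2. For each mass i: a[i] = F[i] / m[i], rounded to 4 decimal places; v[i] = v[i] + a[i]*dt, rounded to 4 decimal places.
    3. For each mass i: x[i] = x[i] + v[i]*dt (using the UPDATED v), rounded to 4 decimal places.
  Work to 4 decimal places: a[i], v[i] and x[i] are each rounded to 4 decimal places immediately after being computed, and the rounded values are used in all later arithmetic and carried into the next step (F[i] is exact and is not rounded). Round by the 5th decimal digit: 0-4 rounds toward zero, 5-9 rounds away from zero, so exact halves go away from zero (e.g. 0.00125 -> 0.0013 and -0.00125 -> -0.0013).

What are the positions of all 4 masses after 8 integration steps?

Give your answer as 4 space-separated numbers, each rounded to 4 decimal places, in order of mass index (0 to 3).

Step 0: x=[2.0000 10.0000 10.0000 15.0000] v=[0.0000 0.0000 0.0000 0.0000]
Step 1: x=[2.4800 9.3600 10.4000 14.9200] v=[2.4000 -3.2000 2.0000 -0.4000]
Step 2: x=[3.3120 8.2528 11.0784 14.7984] v=[4.1600 -5.5360 3.3920 -0.6080]
Step 3: x=[4.2743 6.9764 11.8284 14.6992] v=[4.8115 -6.3821 3.7498 -0.4960]
Step 4: x=[5.1108 5.8720 12.4199 14.6903] v=[4.1826 -5.5221 2.9573 -0.0443]
Step 5: x=[5.5994 5.2305 12.6692 14.8198] v=[2.4428 -3.2074 1.2463 0.6475]
Step 6: x=[5.6105 5.2136 12.4954 15.0973] v=[0.0555 -0.0844 -0.8689 1.3873]
Step 7: x=[5.1410 5.8110 11.9472 15.4866] v=[-2.3475 2.9871 -2.7409 1.9465]
Step 8: x=[4.3138 6.8457 11.1913 15.9127] v=[-4.1359 5.1736 -3.7796 2.1307]

Answer: 4.3138 6.8457 11.1913 15.9127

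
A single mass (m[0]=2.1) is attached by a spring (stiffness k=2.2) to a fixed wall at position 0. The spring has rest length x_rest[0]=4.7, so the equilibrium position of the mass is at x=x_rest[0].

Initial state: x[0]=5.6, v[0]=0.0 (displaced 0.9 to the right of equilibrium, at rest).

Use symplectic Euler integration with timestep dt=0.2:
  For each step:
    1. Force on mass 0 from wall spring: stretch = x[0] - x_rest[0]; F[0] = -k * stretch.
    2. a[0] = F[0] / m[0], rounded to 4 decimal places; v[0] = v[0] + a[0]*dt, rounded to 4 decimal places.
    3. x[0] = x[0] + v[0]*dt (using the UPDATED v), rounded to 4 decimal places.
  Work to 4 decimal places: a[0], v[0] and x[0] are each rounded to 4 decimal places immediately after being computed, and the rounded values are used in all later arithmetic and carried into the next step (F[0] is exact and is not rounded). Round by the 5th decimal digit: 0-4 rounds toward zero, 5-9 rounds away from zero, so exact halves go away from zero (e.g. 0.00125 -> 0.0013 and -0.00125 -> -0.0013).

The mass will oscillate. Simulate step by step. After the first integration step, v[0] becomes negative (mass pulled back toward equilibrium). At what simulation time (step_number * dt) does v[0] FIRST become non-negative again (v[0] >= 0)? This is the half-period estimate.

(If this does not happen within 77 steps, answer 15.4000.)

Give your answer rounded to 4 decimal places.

Step 0: x=[5.6000] v=[0.0000]
Step 1: x=[5.5623] v=[-0.1886]
Step 2: x=[5.4884] v=[-0.3693]
Step 3: x=[5.3815] v=[-0.5345]
Step 4: x=[5.2460] v=[-0.6773]
Step 5: x=[5.0877] v=[-0.7917]
Step 6: x=[4.9131] v=[-0.8729]
Step 7: x=[4.7296] v=[-0.9175]
Step 8: x=[4.5449] v=[-0.9237]
Step 9: x=[4.3667] v=[-0.8912]
Step 10: x=[4.2024] v=[-0.8214]
Step 11: x=[4.0590] v=[-0.7171]
Step 12: x=[3.9424] v=[-0.5828]
Step 13: x=[3.8576] v=[-0.4241]
Step 14: x=[3.8081] v=[-0.2476]
Step 15: x=[3.7960] v=[-0.0607]
Step 16: x=[3.8217] v=[0.1287]
First v>=0 after going negative at step 16, time=3.2000

Answer: 3.2000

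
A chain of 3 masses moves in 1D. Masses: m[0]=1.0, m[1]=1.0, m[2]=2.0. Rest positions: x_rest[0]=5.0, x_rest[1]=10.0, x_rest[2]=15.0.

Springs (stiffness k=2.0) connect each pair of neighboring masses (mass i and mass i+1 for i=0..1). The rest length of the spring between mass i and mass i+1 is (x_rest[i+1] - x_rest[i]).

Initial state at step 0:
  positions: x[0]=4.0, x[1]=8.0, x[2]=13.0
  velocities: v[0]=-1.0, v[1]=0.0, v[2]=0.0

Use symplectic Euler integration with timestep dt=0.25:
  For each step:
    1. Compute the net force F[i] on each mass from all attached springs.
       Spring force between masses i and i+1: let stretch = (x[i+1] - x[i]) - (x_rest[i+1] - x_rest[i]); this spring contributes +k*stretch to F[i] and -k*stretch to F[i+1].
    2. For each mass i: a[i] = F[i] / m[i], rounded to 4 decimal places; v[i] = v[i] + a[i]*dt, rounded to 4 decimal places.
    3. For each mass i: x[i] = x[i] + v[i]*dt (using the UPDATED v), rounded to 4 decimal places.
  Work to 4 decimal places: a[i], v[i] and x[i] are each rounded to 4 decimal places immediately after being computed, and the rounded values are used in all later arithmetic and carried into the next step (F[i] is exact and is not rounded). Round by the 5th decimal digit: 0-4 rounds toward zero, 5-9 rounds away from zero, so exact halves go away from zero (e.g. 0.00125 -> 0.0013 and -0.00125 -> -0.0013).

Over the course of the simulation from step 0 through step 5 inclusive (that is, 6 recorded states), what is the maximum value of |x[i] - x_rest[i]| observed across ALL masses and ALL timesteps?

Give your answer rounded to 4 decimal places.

Step 0: x=[4.0000 8.0000 13.0000] v=[-1.0000 0.0000 0.0000]
Step 1: x=[3.6250 8.1250 13.0000] v=[-1.5000 0.5000 0.0000]
Step 2: x=[3.1875 8.2969 13.0078] v=[-1.7500 0.6875 0.0313]
Step 3: x=[2.7637 8.4190 13.0337] v=[-1.6953 0.4883 0.1036]
Step 4: x=[2.4218 8.4110 13.0837] v=[-1.3677 -0.0320 0.1999]
Step 5: x=[2.2035 8.2384 13.1541] v=[-0.8731 -0.6903 0.2817]
Max displacement = 2.7965

Answer: 2.7965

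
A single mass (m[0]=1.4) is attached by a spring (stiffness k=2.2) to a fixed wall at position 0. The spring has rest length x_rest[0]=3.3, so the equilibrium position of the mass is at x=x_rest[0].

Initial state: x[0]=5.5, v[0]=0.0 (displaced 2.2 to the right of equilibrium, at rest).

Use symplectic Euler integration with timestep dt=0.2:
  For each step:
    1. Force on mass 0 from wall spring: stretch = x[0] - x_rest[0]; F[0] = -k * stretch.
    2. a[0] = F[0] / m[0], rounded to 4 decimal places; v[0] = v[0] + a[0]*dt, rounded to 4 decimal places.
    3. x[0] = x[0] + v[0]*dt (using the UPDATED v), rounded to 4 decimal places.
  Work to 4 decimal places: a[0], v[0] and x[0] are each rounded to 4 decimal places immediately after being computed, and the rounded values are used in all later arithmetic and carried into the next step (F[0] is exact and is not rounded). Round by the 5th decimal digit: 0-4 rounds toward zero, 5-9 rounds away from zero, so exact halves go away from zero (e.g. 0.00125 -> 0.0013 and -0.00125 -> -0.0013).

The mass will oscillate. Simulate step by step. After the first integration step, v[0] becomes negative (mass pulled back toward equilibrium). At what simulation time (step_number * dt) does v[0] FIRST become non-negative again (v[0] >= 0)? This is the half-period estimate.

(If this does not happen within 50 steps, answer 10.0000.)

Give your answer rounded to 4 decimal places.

Answer: 2.6000

Derivation:
Step 0: x=[5.5000] v=[0.0000]
Step 1: x=[5.3617] v=[-0.6914]
Step 2: x=[5.0938] v=[-1.3394]
Step 3: x=[4.7132] v=[-1.9032]
Step 4: x=[4.2437] v=[-2.3473]
Step 5: x=[3.7149] v=[-2.6439]
Step 6: x=[3.1600] v=[-2.7743]
Step 7: x=[2.6139] v=[-2.7303]
Step 8: x=[2.1110] v=[-2.5147]
Step 9: x=[1.6828] v=[-2.1410]
Step 10: x=[1.3563] v=[-1.6327]
Step 11: x=[1.1519] v=[-1.0218]
Step 12: x=[1.0826] v=[-0.3467]
Step 13: x=[1.1526] v=[0.3502]
First v>=0 after going negative at step 13, time=2.6000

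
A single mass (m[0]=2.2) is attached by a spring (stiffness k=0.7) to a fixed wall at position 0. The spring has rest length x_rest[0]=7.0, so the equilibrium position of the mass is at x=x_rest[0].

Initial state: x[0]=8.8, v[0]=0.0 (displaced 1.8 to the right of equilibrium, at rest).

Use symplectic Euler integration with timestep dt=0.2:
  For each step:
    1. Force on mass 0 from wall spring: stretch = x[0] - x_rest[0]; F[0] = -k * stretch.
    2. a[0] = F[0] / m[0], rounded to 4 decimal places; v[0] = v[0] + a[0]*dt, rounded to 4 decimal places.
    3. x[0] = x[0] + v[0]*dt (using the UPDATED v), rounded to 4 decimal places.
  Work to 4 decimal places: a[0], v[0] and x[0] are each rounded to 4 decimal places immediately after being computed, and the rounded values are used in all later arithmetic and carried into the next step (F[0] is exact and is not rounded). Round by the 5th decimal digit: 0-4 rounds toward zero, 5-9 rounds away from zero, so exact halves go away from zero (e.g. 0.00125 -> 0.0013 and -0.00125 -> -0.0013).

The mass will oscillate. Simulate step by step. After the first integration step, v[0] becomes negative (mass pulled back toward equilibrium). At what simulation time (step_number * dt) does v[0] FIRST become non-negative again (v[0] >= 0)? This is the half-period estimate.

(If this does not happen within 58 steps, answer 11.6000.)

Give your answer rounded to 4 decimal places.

Step 0: x=[8.8000] v=[0.0000]
Step 1: x=[8.7771] v=[-0.1145]
Step 2: x=[8.7316] v=[-0.2276]
Step 3: x=[8.6640] v=[-0.3378]
Step 4: x=[8.5753] v=[-0.4437]
Step 5: x=[8.4665] v=[-0.5439]
Step 6: x=[8.3391] v=[-0.6372]
Step 7: x=[8.1946] v=[-0.7224]
Step 8: x=[8.0349] v=[-0.7984]
Step 9: x=[7.8620] v=[-0.8643]
Step 10: x=[7.6782] v=[-0.9192]
Step 11: x=[7.4857] v=[-0.9624]
Step 12: x=[7.2870] v=[-0.9933]
Step 13: x=[7.0847] v=[-1.0116]
Step 14: x=[6.8813] v=[-1.0170]
Step 15: x=[6.6794] v=[-1.0094]
Step 16: x=[6.4816] v=[-0.9890]
Step 17: x=[6.2904] v=[-0.9560]
Step 18: x=[6.1082] v=[-0.9108]
Step 19: x=[5.9374] v=[-0.8540]
Step 20: x=[5.7801] v=[-0.7864]
Step 21: x=[5.6383] v=[-0.7088]
Step 22: x=[5.5139] v=[-0.6221]
Step 23: x=[5.4084] v=[-0.5275]
Step 24: x=[5.3232] v=[-0.4262]
Step 25: x=[5.2593] v=[-0.3195]
Step 26: x=[5.2176] v=[-0.2087]
Step 27: x=[5.1985] v=[-0.0953]
Step 28: x=[5.2024] v=[0.0193]
First v>=0 after going negative at step 28, time=5.6000

Answer: 5.6000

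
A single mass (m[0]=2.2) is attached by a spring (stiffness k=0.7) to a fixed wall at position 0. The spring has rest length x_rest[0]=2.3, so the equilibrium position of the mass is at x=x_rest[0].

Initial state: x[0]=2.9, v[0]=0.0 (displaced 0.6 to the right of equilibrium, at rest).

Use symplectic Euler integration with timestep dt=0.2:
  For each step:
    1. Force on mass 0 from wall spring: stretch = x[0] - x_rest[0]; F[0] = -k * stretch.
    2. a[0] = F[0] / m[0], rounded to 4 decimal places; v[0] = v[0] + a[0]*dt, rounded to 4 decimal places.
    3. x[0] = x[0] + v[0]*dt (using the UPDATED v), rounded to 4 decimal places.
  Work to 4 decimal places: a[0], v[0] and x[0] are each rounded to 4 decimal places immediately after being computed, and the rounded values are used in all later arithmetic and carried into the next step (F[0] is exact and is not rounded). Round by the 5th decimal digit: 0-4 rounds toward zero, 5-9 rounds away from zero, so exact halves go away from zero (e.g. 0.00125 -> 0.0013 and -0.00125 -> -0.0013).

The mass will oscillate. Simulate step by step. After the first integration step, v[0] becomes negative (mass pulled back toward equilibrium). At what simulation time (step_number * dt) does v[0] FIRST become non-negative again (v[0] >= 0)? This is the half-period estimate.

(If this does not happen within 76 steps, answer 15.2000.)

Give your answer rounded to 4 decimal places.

Step 0: x=[2.9000] v=[0.0000]
Step 1: x=[2.8924] v=[-0.0382]
Step 2: x=[2.8772] v=[-0.0759]
Step 3: x=[2.8547] v=[-0.1126]
Step 4: x=[2.8251] v=[-0.1479]
Step 5: x=[2.7888] v=[-0.1813]
Step 6: x=[2.7463] v=[-0.2124]
Step 7: x=[2.6981] v=[-0.2408]
Step 8: x=[2.6449] v=[-0.2661]
Step 9: x=[2.5873] v=[-0.2880]
Step 10: x=[2.5260] v=[-0.3063]
Step 11: x=[2.4619] v=[-0.3207]
Step 12: x=[2.3957] v=[-0.3310]
Step 13: x=[2.3283] v=[-0.3371]
Step 14: x=[2.2605] v=[-0.3389]
Step 15: x=[2.1932] v=[-0.3364]
Step 16: x=[2.1273] v=[-0.3296]
Step 17: x=[2.0636] v=[-0.3186]
Step 18: x=[2.0029] v=[-0.3036]
Step 19: x=[1.9460] v=[-0.2847]
Step 20: x=[1.8936] v=[-0.2622]
Step 21: x=[1.8463] v=[-0.2363]
Step 22: x=[1.8048] v=[-0.2074]
Step 23: x=[1.7696] v=[-0.1759]
Step 24: x=[1.7412] v=[-0.1421]
Step 25: x=[1.7199] v=[-0.1065]
Step 26: x=[1.7060] v=[-0.0696]
Step 27: x=[1.6996] v=[-0.0318]
Step 28: x=[1.7009] v=[0.0064]
First v>=0 after going negative at step 28, time=5.6000

Answer: 5.6000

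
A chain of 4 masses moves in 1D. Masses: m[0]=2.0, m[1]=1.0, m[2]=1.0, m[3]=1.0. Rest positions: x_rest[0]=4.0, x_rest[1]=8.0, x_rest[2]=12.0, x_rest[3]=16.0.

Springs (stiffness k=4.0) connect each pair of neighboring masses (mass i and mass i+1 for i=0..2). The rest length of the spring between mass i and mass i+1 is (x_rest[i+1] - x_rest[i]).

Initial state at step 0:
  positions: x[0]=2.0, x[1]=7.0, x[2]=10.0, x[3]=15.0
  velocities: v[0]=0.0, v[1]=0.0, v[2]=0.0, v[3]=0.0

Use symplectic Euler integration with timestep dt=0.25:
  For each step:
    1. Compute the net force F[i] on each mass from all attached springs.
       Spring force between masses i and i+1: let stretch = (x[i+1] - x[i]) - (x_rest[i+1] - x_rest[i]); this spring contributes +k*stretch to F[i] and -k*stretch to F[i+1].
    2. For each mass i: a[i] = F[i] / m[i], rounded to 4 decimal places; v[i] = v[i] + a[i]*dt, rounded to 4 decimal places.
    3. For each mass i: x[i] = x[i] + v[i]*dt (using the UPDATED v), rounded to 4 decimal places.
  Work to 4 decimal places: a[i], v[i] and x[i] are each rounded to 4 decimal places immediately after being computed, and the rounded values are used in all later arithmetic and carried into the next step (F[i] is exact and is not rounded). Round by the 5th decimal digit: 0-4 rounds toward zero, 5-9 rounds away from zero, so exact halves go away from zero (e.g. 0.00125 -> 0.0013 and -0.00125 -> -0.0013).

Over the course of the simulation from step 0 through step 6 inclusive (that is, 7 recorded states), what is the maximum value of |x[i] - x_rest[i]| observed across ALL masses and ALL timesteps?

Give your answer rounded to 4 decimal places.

Step 0: x=[2.0000 7.0000 10.0000 15.0000] v=[0.0000 0.0000 0.0000 0.0000]
Step 1: x=[2.1250 6.5000 10.5000 14.7500] v=[0.5000 -2.0000 2.0000 -1.0000]
Step 2: x=[2.2969 5.9063 11.0625 14.4375] v=[0.6875 -2.3750 2.2500 -1.2500]
Step 3: x=[2.4200 5.6993 11.1797 14.2813] v=[0.4922 -0.8282 0.4688 -0.6250]
Step 4: x=[2.4530 6.0425 10.7022 14.3497] v=[0.1319 1.3729 -1.9100 0.2734]
Step 5: x=[2.4347 6.6533 9.9717 14.5062] v=[-0.0734 2.4431 -2.9222 0.6259]
Step 6: x=[2.4437 7.0390 9.5452 14.5291] v=[0.0359 1.5429 -1.7061 0.0914]
Max displacement = 2.4548

Answer: 2.4548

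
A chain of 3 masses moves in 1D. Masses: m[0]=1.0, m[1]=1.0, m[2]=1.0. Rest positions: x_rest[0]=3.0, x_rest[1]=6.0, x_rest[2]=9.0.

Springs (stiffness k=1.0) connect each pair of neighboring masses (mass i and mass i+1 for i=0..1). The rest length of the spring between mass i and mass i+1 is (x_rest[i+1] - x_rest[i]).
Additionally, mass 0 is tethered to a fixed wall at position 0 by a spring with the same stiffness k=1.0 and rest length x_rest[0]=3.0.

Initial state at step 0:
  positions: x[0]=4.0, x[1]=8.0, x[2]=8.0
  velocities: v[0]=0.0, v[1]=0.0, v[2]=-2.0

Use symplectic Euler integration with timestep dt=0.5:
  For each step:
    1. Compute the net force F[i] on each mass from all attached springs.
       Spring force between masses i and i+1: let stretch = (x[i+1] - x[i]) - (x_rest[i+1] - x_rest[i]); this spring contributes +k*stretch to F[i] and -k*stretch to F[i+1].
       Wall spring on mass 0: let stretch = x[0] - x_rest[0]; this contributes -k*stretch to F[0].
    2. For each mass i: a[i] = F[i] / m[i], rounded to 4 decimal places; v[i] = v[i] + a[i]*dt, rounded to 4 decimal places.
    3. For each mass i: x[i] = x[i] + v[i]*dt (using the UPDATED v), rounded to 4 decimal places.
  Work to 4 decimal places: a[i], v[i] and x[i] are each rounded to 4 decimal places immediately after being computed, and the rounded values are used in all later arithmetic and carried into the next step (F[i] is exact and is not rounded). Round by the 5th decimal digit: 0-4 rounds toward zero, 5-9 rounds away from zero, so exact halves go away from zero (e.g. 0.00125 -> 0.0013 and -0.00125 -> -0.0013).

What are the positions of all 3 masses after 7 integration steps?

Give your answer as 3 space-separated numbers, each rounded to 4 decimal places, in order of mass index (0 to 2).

Step 0: x=[4.0000 8.0000 8.0000] v=[0.0000 0.0000 -2.0000]
Step 1: x=[4.0000 7.0000 7.7500] v=[0.0000 -2.0000 -0.5000]
Step 2: x=[3.7500 5.4375 8.0625] v=[-0.5000 -3.1250 0.6250]
Step 3: x=[2.9844 4.1094 8.4688] v=[-1.5313 -2.6563 0.8125]
Step 4: x=[1.7539 3.5899 8.5352] v=[-2.4610 -1.0391 0.1328]
Step 5: x=[0.5439 3.8477 8.1153] v=[-2.4200 0.5156 -0.8399]
Step 6: x=[0.0239 4.3465 7.3785] v=[-1.0401 0.9975 -1.4737]
Step 7: x=[0.5786 4.5226 6.6337] v=[1.1093 0.3522 -1.4897]

Answer: 0.5786 4.5226 6.6337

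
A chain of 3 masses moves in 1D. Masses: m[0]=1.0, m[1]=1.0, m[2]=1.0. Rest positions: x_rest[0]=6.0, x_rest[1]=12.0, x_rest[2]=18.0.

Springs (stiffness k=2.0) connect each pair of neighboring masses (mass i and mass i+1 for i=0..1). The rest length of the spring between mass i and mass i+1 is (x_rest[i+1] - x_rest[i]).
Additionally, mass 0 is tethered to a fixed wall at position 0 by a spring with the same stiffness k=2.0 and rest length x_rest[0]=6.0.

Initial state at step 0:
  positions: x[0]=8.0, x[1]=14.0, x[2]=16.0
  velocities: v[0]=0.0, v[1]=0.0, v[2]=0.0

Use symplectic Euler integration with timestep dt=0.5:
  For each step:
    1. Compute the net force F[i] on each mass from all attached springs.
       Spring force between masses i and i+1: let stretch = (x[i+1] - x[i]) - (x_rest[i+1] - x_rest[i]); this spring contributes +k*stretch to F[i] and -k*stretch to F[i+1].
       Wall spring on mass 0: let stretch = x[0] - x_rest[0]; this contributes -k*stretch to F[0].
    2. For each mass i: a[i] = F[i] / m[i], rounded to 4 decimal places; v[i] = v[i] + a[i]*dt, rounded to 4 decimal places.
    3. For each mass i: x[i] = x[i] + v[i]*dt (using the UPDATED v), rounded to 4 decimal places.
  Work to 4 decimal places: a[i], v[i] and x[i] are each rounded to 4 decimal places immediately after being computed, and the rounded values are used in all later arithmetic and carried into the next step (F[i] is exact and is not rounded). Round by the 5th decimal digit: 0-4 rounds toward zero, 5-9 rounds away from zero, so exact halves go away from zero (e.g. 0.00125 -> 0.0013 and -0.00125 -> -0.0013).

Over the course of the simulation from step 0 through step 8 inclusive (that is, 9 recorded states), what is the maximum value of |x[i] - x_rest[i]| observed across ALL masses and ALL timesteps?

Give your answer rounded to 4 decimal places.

Answer: 3.1563

Derivation:
Step 0: x=[8.0000 14.0000 16.0000] v=[0.0000 0.0000 0.0000]
Step 1: x=[7.0000 12.0000 18.0000] v=[-2.0000 -4.0000 4.0000]
Step 2: x=[5.0000 10.5000 20.0000] v=[-4.0000 -3.0000 4.0000]
Step 3: x=[3.2500 11.0000 20.2500] v=[-3.5000 1.0000 0.5000]
Step 4: x=[3.7500 12.2500 18.8750] v=[1.0000 2.5000 -2.7500]
Step 5: x=[6.6250 12.5625 17.1875] v=[5.7500 0.6250 -3.3750]
Step 6: x=[9.1563 12.2188 16.1875] v=[5.0625 -0.6875 -2.0000]
Step 7: x=[8.6407 12.3282 16.2032] v=[-1.0313 0.2187 0.0313]
Step 8: x=[5.6485 12.5313 17.2814] v=[-5.9845 0.4062 2.1563]
Max displacement = 3.1563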